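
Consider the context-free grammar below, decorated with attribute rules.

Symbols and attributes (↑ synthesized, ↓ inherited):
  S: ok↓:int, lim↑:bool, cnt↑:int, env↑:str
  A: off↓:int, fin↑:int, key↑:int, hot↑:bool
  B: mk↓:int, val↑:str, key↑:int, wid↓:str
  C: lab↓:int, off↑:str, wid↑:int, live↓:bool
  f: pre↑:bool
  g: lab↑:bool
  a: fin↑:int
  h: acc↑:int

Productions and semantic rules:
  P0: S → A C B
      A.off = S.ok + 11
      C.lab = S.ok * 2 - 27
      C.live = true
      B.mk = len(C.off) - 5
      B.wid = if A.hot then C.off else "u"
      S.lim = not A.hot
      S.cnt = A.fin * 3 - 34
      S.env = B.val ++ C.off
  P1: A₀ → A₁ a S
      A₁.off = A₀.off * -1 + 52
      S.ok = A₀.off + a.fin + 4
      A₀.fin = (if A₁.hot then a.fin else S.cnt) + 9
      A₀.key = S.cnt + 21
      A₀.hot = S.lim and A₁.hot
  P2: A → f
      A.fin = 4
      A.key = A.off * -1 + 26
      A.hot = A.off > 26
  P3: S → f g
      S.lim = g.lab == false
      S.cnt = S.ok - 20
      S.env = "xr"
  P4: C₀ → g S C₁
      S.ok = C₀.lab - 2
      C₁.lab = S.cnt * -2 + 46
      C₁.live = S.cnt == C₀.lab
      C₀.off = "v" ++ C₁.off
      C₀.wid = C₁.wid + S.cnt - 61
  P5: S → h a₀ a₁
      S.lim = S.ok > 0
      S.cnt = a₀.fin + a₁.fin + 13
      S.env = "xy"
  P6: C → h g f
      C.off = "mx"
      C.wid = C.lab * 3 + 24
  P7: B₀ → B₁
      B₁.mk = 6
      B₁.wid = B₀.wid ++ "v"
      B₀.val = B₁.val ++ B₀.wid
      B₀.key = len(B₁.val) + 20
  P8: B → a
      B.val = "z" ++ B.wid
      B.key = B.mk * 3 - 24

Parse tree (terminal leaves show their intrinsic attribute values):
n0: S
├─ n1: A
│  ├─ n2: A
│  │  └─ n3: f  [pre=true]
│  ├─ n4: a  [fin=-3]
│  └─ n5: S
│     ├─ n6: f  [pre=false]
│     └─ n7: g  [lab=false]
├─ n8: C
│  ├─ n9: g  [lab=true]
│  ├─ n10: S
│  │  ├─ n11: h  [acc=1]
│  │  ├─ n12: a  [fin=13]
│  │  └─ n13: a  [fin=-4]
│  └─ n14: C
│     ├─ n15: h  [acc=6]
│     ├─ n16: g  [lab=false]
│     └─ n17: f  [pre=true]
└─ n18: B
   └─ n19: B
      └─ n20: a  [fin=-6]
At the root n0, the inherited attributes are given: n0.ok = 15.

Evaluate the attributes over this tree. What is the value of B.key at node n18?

23

1. n0.ok = 15  [given at root]
2. n1.off = 26  [S.ok + 11]
3. n2.off = 26  [A₀.off * -1 + 52]
4. n3.pre = true  [terminal]
5. n2.fin = 4  [4]
6. n2.key = 0  [A.off * -1 + 26]
7. n2.hot = false  [A.off > 26]
8. n4.fin = -3  [terminal]
9. n5.ok = 27  [A₀.off + a.fin + 4]
10. n6.pre = false  [terminal]
11. n7.lab = false  [terminal]
12. n5.lim = true  [g.lab == false]
13. n5.cnt = 7  [S.ok - 20]
14. n5.env = "xr"  ["xr"]
15. n1.fin = 16  [(if A₁.hot then a.fin else S.cnt) + 9]
16. n1.key = 28  [S.cnt + 21]
17. n1.hot = false  [S.lim and A₁.hot]
18. n8.lab = 3  [S.ok * 2 - 27]
19. n8.live = true  [true]
20. n9.lab = true  [terminal]
21. n10.ok = 1  [C₀.lab - 2]
22. n11.acc = 1  [terminal]
23. n12.fin = 13  [terminal]
24. n13.fin = -4  [terminal]
25. n10.lim = true  [S.ok > 0]
26. n10.cnt = 22  [a₀.fin + a₁.fin + 13]
27. n10.env = "xy"  ["xy"]
28. n14.lab = 2  [S.cnt * -2 + 46]
29. n14.live = false  [S.cnt == C₀.lab]
30. n15.acc = 6  [terminal]
31. n16.lab = false  [terminal]
32. n17.pre = true  [terminal]
33. n14.off = "mx"  ["mx"]
34. n14.wid = 30  [C.lab * 3 + 24]
35. n8.off = "vmx"  ["v" ++ C₁.off]
36. n8.wid = -9  [C₁.wid + S.cnt - 61]
37. n18.mk = -2  [len(C.off) - 5]
38. n18.wid = "u"  [if A.hot then C.off else "u"]
39. n19.mk = 6  [6]
40. n19.wid = "uv"  [B₀.wid ++ "v"]
41. n20.fin = -6  [terminal]
42. n19.val = "zuv"  ["z" ++ B.wid]
43. n19.key = -6  [B.mk * 3 - 24]
44. n18.val = "zuvu"  [B₁.val ++ B₀.wid]
45. n18.key = 23  [len(B₁.val) + 20]
46. n0.lim = true  [not A.hot]
47. n0.cnt = 14  [A.fin * 3 - 34]
48. n0.env = "zuvuvmx"  [B.val ++ C.off]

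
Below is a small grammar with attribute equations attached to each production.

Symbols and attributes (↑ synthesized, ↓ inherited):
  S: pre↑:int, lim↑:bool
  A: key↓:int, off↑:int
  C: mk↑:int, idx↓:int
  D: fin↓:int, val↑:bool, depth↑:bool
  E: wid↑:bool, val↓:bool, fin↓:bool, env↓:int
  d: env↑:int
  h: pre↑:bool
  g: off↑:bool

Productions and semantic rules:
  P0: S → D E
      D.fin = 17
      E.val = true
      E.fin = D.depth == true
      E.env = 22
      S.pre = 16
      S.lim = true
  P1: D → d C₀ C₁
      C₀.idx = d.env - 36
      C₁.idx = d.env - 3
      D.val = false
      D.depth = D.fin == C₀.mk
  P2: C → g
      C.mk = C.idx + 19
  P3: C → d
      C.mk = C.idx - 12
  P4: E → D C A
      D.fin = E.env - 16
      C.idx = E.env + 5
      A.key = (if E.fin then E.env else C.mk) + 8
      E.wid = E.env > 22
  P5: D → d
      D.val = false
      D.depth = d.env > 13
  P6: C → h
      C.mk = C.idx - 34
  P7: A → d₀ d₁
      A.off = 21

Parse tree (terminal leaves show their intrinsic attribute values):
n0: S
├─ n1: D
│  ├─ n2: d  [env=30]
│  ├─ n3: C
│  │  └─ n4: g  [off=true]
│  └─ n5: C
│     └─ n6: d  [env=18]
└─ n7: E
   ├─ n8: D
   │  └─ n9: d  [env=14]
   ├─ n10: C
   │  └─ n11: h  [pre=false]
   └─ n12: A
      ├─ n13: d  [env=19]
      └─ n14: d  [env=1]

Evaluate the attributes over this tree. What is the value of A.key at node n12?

1. n1.fin = 17  [17]
2. n2.env = 30  [terminal]
3. n3.idx = -6  [d.env - 36]
4. n4.off = true  [terminal]
5. n3.mk = 13  [C.idx + 19]
6. n5.idx = 27  [d.env - 3]
7. n6.env = 18  [terminal]
8. n5.mk = 15  [C.idx - 12]
9. n1.val = false  [false]
10. n1.depth = false  [D.fin == C₀.mk]
11. n7.val = true  [true]
12. n7.fin = false  [D.depth == true]
13. n7.env = 22  [22]
14. n8.fin = 6  [E.env - 16]
15. n9.env = 14  [terminal]
16. n8.val = false  [false]
17. n8.depth = true  [d.env > 13]
18. n10.idx = 27  [E.env + 5]
19. n11.pre = false  [terminal]
20. n10.mk = -7  [C.idx - 34]
21. n12.key = 1  [(if E.fin then E.env else C.mk) + 8]
22. n13.env = 19  [terminal]
23. n14.env = 1  [terminal]
24. n12.off = 21  [21]
25. n7.wid = false  [E.env > 22]
26. n0.pre = 16  [16]
27. n0.lim = true  [true]

1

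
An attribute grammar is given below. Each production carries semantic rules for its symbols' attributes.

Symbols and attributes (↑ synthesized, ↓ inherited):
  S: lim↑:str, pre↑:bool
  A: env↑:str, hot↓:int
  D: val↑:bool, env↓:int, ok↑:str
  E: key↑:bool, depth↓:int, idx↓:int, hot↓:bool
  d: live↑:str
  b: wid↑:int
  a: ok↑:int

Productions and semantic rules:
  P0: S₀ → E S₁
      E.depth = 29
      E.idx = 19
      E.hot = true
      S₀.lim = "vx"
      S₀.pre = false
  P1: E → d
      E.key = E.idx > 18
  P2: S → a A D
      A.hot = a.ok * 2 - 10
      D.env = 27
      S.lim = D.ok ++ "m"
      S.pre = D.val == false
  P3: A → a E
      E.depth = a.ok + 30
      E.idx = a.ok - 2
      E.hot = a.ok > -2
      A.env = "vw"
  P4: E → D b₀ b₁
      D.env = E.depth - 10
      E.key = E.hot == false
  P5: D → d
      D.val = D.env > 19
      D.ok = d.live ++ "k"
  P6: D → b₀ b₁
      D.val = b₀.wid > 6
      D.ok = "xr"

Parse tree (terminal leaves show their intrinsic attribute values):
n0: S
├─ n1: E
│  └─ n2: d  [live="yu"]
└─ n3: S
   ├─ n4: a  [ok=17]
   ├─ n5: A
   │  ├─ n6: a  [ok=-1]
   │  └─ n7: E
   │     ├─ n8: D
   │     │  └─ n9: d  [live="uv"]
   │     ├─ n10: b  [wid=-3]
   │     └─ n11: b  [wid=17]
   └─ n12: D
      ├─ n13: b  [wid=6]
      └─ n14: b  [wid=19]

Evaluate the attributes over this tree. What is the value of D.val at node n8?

1. n1.depth = 29  [29]
2. n1.idx = 19  [19]
3. n1.hot = true  [true]
4. n2.live = "yu"  [terminal]
5. n1.key = true  [E.idx > 18]
6. n4.ok = 17  [terminal]
7. n5.hot = 24  [a.ok * 2 - 10]
8. n6.ok = -1  [terminal]
9. n7.depth = 29  [a.ok + 30]
10. n7.idx = -3  [a.ok - 2]
11. n7.hot = true  [a.ok > -2]
12. n8.env = 19  [E.depth - 10]
13. n9.live = "uv"  [terminal]
14. n8.val = false  [D.env > 19]
15. n8.ok = "uvk"  [d.live ++ "k"]
16. n10.wid = -3  [terminal]
17. n11.wid = 17  [terminal]
18. n7.key = false  [E.hot == false]
19. n5.env = "vw"  ["vw"]
20. n12.env = 27  [27]
21. n13.wid = 6  [terminal]
22. n14.wid = 19  [terminal]
23. n12.val = false  [b₀.wid > 6]
24. n12.ok = "xr"  ["xr"]
25. n3.lim = "xrm"  [D.ok ++ "m"]
26. n3.pre = true  [D.val == false]
27. n0.lim = "vx"  ["vx"]
28. n0.pre = false  [false]

false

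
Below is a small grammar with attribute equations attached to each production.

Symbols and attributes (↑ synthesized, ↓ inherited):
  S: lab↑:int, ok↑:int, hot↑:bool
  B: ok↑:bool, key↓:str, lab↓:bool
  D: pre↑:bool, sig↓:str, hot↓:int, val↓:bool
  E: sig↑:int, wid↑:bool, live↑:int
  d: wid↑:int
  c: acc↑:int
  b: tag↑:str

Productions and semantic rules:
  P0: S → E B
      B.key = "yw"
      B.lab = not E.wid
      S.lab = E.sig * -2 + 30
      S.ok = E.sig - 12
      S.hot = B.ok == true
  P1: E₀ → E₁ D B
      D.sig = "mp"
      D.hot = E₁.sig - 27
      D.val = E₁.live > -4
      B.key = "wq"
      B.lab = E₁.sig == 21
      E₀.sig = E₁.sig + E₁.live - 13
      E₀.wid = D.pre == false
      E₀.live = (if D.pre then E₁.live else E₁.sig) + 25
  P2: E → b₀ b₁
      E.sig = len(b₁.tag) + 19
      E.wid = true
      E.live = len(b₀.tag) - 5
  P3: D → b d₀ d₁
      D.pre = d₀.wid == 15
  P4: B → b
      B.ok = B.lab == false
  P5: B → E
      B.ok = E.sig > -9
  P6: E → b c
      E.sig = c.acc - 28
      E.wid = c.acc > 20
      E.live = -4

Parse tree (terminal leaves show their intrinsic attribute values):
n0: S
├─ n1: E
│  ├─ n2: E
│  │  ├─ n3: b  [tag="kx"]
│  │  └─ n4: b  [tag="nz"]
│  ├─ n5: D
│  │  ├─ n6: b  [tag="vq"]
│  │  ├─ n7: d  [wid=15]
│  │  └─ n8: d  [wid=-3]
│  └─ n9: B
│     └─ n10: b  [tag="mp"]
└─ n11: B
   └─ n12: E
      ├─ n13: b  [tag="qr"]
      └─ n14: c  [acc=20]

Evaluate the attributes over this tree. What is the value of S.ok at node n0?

1. n3.tag = "kx"  [terminal]
2. n4.tag = "nz"  [terminal]
3. n2.sig = 21  [len(b₁.tag) + 19]
4. n2.wid = true  [true]
5. n2.live = -3  [len(b₀.tag) - 5]
6. n5.sig = "mp"  ["mp"]
7. n5.hot = -6  [E₁.sig - 27]
8. n5.val = true  [E₁.live > -4]
9. n6.tag = "vq"  [terminal]
10. n7.wid = 15  [terminal]
11. n8.wid = -3  [terminal]
12. n5.pre = true  [d₀.wid == 15]
13. n9.key = "wq"  ["wq"]
14. n9.lab = true  [E₁.sig == 21]
15. n10.tag = "mp"  [terminal]
16. n9.ok = false  [B.lab == false]
17. n1.sig = 5  [E₁.sig + E₁.live - 13]
18. n1.wid = false  [D.pre == false]
19. n1.live = 22  [(if D.pre then E₁.live else E₁.sig) + 25]
20. n11.key = "yw"  ["yw"]
21. n11.lab = true  [not E.wid]
22. n13.tag = "qr"  [terminal]
23. n14.acc = 20  [terminal]
24. n12.sig = -8  [c.acc - 28]
25. n12.wid = false  [c.acc > 20]
26. n12.live = -4  [-4]
27. n11.ok = true  [E.sig > -9]
28. n0.lab = 20  [E.sig * -2 + 30]
29. n0.ok = -7  [E.sig - 12]
30. n0.hot = true  [B.ok == true]

-7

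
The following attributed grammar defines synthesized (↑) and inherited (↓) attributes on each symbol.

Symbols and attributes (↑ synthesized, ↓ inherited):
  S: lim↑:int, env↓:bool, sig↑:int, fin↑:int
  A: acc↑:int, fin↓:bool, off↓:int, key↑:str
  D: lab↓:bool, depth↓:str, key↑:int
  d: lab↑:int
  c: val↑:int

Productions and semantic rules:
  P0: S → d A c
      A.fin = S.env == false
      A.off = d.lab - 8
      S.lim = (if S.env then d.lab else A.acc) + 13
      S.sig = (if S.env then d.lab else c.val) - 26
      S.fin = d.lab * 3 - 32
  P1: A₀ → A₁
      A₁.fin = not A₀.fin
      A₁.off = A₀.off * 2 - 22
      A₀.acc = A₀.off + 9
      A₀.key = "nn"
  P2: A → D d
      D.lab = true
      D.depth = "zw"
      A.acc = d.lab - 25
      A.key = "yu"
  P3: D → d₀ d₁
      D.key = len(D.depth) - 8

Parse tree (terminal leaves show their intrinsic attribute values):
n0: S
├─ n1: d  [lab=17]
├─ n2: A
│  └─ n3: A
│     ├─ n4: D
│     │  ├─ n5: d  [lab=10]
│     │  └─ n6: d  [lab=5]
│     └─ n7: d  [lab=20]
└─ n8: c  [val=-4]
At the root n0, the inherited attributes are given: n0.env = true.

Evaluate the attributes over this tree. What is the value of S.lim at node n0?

1. n0.env = true  [given at root]
2. n1.lab = 17  [terminal]
3. n2.fin = false  [S.env == false]
4. n2.off = 9  [d.lab - 8]
5. n3.fin = true  [not A₀.fin]
6. n3.off = -4  [A₀.off * 2 - 22]
7. n4.lab = true  [true]
8. n4.depth = "zw"  ["zw"]
9. n5.lab = 10  [terminal]
10. n6.lab = 5  [terminal]
11. n4.key = -6  [len(D.depth) - 8]
12. n7.lab = 20  [terminal]
13. n3.acc = -5  [d.lab - 25]
14. n3.key = "yu"  ["yu"]
15. n2.acc = 18  [A₀.off + 9]
16. n2.key = "nn"  ["nn"]
17. n8.val = -4  [terminal]
18. n0.lim = 30  [(if S.env then d.lab else A.acc) + 13]
19. n0.sig = -9  [(if S.env then d.lab else c.val) - 26]
20. n0.fin = 19  [d.lab * 3 - 32]

30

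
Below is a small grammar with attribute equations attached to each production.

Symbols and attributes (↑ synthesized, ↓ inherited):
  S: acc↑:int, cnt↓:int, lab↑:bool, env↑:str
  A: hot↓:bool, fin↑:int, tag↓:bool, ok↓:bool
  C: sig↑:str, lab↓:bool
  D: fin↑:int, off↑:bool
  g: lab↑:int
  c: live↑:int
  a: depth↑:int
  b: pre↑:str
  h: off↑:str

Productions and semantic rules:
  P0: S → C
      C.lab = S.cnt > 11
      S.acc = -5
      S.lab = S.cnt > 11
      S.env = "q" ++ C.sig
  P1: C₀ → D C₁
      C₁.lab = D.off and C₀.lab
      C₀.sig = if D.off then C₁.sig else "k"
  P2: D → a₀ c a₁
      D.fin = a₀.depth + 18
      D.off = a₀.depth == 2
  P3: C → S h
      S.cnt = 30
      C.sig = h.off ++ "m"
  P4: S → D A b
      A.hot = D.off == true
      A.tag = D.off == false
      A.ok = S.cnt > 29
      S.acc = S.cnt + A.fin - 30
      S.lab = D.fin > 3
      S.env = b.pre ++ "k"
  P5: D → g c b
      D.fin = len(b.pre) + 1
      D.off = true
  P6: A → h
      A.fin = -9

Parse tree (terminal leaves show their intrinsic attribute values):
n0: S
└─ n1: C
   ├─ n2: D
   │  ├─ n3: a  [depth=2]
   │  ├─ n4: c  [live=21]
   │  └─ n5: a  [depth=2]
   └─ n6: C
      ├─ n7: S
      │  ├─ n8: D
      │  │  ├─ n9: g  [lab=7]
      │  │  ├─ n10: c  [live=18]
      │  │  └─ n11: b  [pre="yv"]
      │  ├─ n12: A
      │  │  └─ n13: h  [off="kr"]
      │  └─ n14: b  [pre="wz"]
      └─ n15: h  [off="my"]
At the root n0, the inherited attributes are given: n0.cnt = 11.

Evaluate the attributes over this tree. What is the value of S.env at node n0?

1. n0.cnt = 11  [given at root]
2. n1.lab = false  [S.cnt > 11]
3. n3.depth = 2  [terminal]
4. n4.live = 21  [terminal]
5. n5.depth = 2  [terminal]
6. n2.fin = 20  [a₀.depth + 18]
7. n2.off = true  [a₀.depth == 2]
8. n6.lab = false  [D.off and C₀.lab]
9. n7.cnt = 30  [30]
10. n9.lab = 7  [terminal]
11. n10.live = 18  [terminal]
12. n11.pre = "yv"  [terminal]
13. n8.fin = 3  [len(b.pre) + 1]
14. n8.off = true  [true]
15. n12.hot = true  [D.off == true]
16. n12.tag = false  [D.off == false]
17. n12.ok = true  [S.cnt > 29]
18. n13.off = "kr"  [terminal]
19. n12.fin = -9  [-9]
20. n14.pre = "wz"  [terminal]
21. n7.acc = -9  [S.cnt + A.fin - 30]
22. n7.lab = false  [D.fin > 3]
23. n7.env = "wzk"  [b.pre ++ "k"]
24. n15.off = "my"  [terminal]
25. n6.sig = "mym"  [h.off ++ "m"]
26. n1.sig = "mym"  [if D.off then C₁.sig else "k"]
27. n0.acc = -5  [-5]
28. n0.lab = false  [S.cnt > 11]
29. n0.env = "qmym"  ["q" ++ C.sig]

"qmym"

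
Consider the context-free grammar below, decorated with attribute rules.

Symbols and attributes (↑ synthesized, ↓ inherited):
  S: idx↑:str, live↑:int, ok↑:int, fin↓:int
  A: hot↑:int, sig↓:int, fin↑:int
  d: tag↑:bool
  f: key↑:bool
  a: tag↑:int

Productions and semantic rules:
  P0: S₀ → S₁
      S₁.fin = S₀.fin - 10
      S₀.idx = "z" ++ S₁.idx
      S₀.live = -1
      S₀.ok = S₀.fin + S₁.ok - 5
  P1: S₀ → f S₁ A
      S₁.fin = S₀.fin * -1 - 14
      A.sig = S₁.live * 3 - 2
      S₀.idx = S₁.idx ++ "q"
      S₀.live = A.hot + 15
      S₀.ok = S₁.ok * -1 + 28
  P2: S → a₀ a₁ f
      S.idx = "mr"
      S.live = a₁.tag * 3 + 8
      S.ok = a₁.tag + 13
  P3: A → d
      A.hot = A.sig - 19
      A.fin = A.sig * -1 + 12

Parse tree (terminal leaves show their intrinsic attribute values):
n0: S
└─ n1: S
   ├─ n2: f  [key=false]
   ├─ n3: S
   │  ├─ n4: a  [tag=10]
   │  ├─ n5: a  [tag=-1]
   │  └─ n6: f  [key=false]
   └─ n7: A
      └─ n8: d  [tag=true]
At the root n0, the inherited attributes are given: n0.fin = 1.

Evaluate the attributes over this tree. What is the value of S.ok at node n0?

1. n0.fin = 1  [given at root]
2. n1.fin = -9  [S₀.fin - 10]
3. n2.key = false  [terminal]
4. n3.fin = -5  [S₀.fin * -1 - 14]
5. n4.tag = 10  [terminal]
6. n5.tag = -1  [terminal]
7. n6.key = false  [terminal]
8. n3.idx = "mr"  ["mr"]
9. n3.live = 5  [a₁.tag * 3 + 8]
10. n3.ok = 12  [a₁.tag + 13]
11. n7.sig = 13  [S₁.live * 3 - 2]
12. n8.tag = true  [terminal]
13. n7.hot = -6  [A.sig - 19]
14. n7.fin = -1  [A.sig * -1 + 12]
15. n1.idx = "mrq"  [S₁.idx ++ "q"]
16. n1.live = 9  [A.hot + 15]
17. n1.ok = 16  [S₁.ok * -1 + 28]
18. n0.idx = "zmrq"  ["z" ++ S₁.idx]
19. n0.live = -1  [-1]
20. n0.ok = 12  [S₀.fin + S₁.ok - 5]

12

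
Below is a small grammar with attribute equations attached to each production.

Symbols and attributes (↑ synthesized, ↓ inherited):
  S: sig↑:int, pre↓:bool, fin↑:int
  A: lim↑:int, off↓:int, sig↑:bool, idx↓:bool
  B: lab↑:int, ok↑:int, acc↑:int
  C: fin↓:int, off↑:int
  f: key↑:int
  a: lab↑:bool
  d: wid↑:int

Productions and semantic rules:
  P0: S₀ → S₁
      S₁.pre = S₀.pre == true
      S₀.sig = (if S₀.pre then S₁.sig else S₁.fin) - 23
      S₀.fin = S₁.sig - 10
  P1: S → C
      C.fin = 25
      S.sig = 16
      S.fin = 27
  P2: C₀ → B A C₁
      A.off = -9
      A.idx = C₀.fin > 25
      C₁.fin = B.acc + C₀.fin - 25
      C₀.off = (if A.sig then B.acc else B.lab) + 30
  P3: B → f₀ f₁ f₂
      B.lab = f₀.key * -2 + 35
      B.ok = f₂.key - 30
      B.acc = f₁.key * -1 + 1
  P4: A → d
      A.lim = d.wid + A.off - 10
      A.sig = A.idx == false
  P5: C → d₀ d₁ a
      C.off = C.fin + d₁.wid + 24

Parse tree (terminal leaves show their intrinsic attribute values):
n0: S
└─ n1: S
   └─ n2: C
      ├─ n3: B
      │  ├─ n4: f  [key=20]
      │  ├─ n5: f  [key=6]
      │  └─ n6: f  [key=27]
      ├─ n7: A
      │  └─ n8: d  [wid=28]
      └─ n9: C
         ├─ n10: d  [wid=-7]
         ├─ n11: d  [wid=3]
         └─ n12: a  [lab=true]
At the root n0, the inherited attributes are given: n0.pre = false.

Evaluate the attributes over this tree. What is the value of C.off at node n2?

25

1. n0.pre = false  [given at root]
2. n1.pre = false  [S₀.pre == true]
3. n2.fin = 25  [25]
4. n4.key = 20  [terminal]
5. n5.key = 6  [terminal]
6. n6.key = 27  [terminal]
7. n3.lab = -5  [f₀.key * -2 + 35]
8. n3.ok = -3  [f₂.key - 30]
9. n3.acc = -5  [f₁.key * -1 + 1]
10. n7.off = -9  [-9]
11. n7.idx = false  [C₀.fin > 25]
12. n8.wid = 28  [terminal]
13. n7.lim = 9  [d.wid + A.off - 10]
14. n7.sig = true  [A.idx == false]
15. n9.fin = -5  [B.acc + C₀.fin - 25]
16. n10.wid = -7  [terminal]
17. n11.wid = 3  [terminal]
18. n12.lab = true  [terminal]
19. n9.off = 22  [C.fin + d₁.wid + 24]
20. n2.off = 25  [(if A.sig then B.acc else B.lab) + 30]
21. n1.sig = 16  [16]
22. n1.fin = 27  [27]
23. n0.sig = 4  [(if S₀.pre then S₁.sig else S₁.fin) - 23]
24. n0.fin = 6  [S₁.sig - 10]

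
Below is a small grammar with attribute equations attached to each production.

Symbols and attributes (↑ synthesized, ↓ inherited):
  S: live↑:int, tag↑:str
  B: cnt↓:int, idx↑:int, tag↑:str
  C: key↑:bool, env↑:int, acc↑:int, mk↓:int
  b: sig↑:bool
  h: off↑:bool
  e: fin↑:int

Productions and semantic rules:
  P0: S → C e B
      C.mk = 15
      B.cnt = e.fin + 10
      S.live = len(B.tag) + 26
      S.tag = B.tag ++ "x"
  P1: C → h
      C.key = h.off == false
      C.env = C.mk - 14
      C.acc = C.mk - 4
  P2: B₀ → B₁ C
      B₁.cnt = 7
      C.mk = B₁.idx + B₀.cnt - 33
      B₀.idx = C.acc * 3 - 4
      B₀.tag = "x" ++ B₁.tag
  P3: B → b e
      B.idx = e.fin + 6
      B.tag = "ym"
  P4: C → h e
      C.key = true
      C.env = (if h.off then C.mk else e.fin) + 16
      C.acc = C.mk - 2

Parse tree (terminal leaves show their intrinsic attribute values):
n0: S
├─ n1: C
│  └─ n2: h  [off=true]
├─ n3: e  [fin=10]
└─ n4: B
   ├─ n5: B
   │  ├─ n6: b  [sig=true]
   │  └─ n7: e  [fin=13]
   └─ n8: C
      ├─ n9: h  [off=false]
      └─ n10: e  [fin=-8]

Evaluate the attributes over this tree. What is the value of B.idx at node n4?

1. n1.mk = 15  [15]
2. n2.off = true  [terminal]
3. n1.key = false  [h.off == false]
4. n1.env = 1  [C.mk - 14]
5. n1.acc = 11  [C.mk - 4]
6. n3.fin = 10  [terminal]
7. n4.cnt = 20  [e.fin + 10]
8. n5.cnt = 7  [7]
9. n6.sig = true  [terminal]
10. n7.fin = 13  [terminal]
11. n5.idx = 19  [e.fin + 6]
12. n5.tag = "ym"  ["ym"]
13. n8.mk = 6  [B₁.idx + B₀.cnt - 33]
14. n9.off = false  [terminal]
15. n10.fin = -8  [terminal]
16. n8.key = true  [true]
17. n8.env = 8  [(if h.off then C.mk else e.fin) + 16]
18. n8.acc = 4  [C.mk - 2]
19. n4.idx = 8  [C.acc * 3 - 4]
20. n4.tag = "xym"  ["x" ++ B₁.tag]
21. n0.live = 29  [len(B.tag) + 26]
22. n0.tag = "xymx"  [B.tag ++ "x"]

8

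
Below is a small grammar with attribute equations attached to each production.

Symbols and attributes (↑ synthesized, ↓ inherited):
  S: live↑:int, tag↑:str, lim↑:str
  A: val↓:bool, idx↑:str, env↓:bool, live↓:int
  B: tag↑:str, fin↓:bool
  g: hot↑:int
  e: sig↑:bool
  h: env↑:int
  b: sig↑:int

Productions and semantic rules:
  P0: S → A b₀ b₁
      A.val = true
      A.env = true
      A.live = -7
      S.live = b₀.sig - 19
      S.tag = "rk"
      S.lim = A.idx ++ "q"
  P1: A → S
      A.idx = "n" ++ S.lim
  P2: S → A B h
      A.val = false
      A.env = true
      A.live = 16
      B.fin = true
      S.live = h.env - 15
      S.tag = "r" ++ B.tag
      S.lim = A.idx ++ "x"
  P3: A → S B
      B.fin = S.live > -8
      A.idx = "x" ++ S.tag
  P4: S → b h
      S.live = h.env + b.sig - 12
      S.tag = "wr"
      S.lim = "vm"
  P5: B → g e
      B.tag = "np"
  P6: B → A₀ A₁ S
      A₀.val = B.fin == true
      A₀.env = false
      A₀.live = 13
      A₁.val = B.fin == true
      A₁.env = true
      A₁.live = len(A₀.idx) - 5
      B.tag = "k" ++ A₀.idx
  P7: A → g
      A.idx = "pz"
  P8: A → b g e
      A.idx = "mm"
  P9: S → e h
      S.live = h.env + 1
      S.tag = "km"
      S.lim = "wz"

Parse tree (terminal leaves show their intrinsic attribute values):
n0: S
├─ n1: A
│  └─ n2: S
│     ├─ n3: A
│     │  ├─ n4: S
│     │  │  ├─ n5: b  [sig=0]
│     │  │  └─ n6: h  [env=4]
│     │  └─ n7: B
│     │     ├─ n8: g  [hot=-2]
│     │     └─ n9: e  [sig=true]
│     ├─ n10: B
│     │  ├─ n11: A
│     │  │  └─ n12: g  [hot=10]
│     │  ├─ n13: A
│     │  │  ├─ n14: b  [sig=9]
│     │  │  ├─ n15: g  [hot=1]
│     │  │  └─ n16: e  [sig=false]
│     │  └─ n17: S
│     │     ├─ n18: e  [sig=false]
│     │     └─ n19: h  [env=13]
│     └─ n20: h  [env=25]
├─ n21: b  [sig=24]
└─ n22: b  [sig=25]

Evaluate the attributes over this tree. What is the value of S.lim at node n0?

1. n1.val = true  [true]
2. n1.env = true  [true]
3. n1.live = -7  [-7]
4. n3.val = false  [false]
5. n3.env = true  [true]
6. n3.live = 16  [16]
7. n5.sig = 0  [terminal]
8. n6.env = 4  [terminal]
9. n4.live = -8  [h.env + b.sig - 12]
10. n4.tag = "wr"  ["wr"]
11. n4.lim = "vm"  ["vm"]
12. n7.fin = false  [S.live > -8]
13. n8.hot = -2  [terminal]
14. n9.sig = true  [terminal]
15. n7.tag = "np"  ["np"]
16. n3.idx = "xwr"  ["x" ++ S.tag]
17. n10.fin = true  [true]
18. n11.val = true  [B.fin == true]
19. n11.env = false  [false]
20. n11.live = 13  [13]
21. n12.hot = 10  [terminal]
22. n11.idx = "pz"  ["pz"]
23. n13.val = true  [B.fin == true]
24. n13.env = true  [true]
25. n13.live = -3  [len(A₀.idx) - 5]
26. n14.sig = 9  [terminal]
27. n15.hot = 1  [terminal]
28. n16.sig = false  [terminal]
29. n13.idx = "mm"  ["mm"]
30. n18.sig = false  [terminal]
31. n19.env = 13  [terminal]
32. n17.live = 14  [h.env + 1]
33. n17.tag = "km"  ["km"]
34. n17.lim = "wz"  ["wz"]
35. n10.tag = "kpz"  ["k" ++ A₀.idx]
36. n20.env = 25  [terminal]
37. n2.live = 10  [h.env - 15]
38. n2.tag = "rkpz"  ["r" ++ B.tag]
39. n2.lim = "xwrx"  [A.idx ++ "x"]
40. n1.idx = "nxwrx"  ["n" ++ S.lim]
41. n21.sig = 24  [terminal]
42. n22.sig = 25  [terminal]
43. n0.live = 5  [b₀.sig - 19]
44. n0.tag = "rk"  ["rk"]
45. n0.lim = "nxwrxq"  [A.idx ++ "q"]

"nxwrxq"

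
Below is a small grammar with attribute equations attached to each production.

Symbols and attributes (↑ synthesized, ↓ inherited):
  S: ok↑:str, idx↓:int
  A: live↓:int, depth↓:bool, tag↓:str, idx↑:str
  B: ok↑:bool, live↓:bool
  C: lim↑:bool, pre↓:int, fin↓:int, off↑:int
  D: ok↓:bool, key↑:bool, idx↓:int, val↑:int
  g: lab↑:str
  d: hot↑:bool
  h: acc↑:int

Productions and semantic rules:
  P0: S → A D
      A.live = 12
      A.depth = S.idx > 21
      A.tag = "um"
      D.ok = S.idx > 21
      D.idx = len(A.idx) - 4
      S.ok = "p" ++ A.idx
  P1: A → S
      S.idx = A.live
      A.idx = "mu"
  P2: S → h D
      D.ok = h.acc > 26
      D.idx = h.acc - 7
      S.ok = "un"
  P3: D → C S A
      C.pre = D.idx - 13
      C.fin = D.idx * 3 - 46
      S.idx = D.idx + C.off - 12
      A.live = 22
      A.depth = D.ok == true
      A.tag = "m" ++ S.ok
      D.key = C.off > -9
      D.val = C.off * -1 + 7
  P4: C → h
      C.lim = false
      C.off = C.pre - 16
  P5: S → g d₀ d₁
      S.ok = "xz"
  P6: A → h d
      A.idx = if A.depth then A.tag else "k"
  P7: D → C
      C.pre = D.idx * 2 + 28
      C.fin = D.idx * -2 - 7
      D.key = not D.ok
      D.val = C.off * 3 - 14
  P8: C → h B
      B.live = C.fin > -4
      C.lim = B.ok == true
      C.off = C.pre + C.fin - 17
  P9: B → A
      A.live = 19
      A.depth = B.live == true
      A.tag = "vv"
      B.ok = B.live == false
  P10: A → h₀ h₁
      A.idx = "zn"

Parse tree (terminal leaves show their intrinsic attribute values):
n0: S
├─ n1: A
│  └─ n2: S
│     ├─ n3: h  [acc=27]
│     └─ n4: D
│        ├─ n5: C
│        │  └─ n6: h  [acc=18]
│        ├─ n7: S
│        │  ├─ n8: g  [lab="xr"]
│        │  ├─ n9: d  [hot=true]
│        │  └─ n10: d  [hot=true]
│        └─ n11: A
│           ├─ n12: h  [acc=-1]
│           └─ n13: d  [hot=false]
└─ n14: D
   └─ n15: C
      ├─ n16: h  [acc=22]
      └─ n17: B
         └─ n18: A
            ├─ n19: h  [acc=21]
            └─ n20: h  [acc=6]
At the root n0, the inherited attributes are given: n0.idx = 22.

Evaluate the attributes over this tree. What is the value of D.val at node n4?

1. n0.idx = 22  [given at root]
2. n1.live = 12  [12]
3. n1.depth = true  [S.idx > 21]
4. n1.tag = "um"  ["um"]
5. n2.idx = 12  [A.live]
6. n3.acc = 27  [terminal]
7. n4.ok = true  [h.acc > 26]
8. n4.idx = 20  [h.acc - 7]
9. n5.pre = 7  [D.idx - 13]
10. n5.fin = 14  [D.idx * 3 - 46]
11. n6.acc = 18  [terminal]
12. n5.lim = false  [false]
13. n5.off = -9  [C.pre - 16]
14. n7.idx = -1  [D.idx + C.off - 12]
15. n8.lab = "xr"  [terminal]
16. n9.hot = true  [terminal]
17. n10.hot = true  [terminal]
18. n7.ok = "xz"  ["xz"]
19. n11.live = 22  [22]
20. n11.depth = true  [D.ok == true]
21. n11.tag = "mxz"  ["m" ++ S.ok]
22. n12.acc = -1  [terminal]
23. n13.hot = false  [terminal]
24. n11.idx = "mxz"  [if A.depth then A.tag else "k"]
25. n4.key = false  [C.off > -9]
26. n4.val = 16  [C.off * -1 + 7]
27. n2.ok = "un"  ["un"]
28. n1.idx = "mu"  ["mu"]
29. n14.ok = true  [S.idx > 21]
30. n14.idx = -2  [len(A.idx) - 4]
31. n15.pre = 24  [D.idx * 2 + 28]
32. n15.fin = -3  [D.idx * -2 - 7]
33. n16.acc = 22  [terminal]
34. n17.live = true  [C.fin > -4]
35. n18.live = 19  [19]
36. n18.depth = true  [B.live == true]
37. n18.tag = "vv"  ["vv"]
38. n19.acc = 21  [terminal]
39. n20.acc = 6  [terminal]
40. n18.idx = "zn"  ["zn"]
41. n17.ok = false  [B.live == false]
42. n15.lim = false  [B.ok == true]
43. n15.off = 4  [C.pre + C.fin - 17]
44. n14.key = false  [not D.ok]
45. n14.val = -2  [C.off * 3 - 14]
46. n0.ok = "pmu"  ["p" ++ A.idx]

16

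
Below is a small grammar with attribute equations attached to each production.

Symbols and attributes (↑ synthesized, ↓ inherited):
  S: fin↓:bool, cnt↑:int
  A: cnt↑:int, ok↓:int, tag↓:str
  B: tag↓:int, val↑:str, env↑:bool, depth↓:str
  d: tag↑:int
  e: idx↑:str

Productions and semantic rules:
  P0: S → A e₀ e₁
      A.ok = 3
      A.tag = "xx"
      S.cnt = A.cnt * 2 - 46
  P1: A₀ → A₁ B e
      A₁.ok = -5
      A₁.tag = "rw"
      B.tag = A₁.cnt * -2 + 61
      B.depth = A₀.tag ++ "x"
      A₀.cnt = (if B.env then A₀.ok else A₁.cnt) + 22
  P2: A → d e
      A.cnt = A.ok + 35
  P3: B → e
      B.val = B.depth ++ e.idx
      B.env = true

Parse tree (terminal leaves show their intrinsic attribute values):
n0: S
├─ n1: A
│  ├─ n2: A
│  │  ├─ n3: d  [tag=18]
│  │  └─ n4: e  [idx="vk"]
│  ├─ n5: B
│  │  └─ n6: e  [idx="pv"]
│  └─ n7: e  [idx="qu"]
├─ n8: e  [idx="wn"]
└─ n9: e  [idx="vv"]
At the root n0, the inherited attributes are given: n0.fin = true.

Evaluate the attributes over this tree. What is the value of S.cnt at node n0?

1. n0.fin = true  [given at root]
2. n1.ok = 3  [3]
3. n1.tag = "xx"  ["xx"]
4. n2.ok = -5  [-5]
5. n2.tag = "rw"  ["rw"]
6. n3.tag = 18  [terminal]
7. n4.idx = "vk"  [terminal]
8. n2.cnt = 30  [A.ok + 35]
9. n5.tag = 1  [A₁.cnt * -2 + 61]
10. n5.depth = "xxx"  [A₀.tag ++ "x"]
11. n6.idx = "pv"  [terminal]
12. n5.val = "xxxpv"  [B.depth ++ e.idx]
13. n5.env = true  [true]
14. n7.idx = "qu"  [terminal]
15. n1.cnt = 25  [(if B.env then A₀.ok else A₁.cnt) + 22]
16. n8.idx = "wn"  [terminal]
17. n9.idx = "vv"  [terminal]
18. n0.cnt = 4  [A.cnt * 2 - 46]

4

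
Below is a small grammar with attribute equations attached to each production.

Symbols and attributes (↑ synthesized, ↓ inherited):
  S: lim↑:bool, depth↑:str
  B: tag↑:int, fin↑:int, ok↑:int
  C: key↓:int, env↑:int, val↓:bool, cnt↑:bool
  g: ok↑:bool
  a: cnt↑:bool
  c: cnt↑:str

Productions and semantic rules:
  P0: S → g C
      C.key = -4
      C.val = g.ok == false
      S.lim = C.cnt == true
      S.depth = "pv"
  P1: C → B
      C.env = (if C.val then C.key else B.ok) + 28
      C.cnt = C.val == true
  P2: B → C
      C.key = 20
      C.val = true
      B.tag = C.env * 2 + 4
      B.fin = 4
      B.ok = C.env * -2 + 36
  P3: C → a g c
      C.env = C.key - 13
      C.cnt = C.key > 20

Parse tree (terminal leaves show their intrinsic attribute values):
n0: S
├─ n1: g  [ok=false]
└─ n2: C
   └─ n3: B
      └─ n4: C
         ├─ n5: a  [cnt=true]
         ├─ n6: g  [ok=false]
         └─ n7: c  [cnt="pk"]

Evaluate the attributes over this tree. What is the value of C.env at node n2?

24

1. n1.ok = false  [terminal]
2. n2.key = -4  [-4]
3. n2.val = true  [g.ok == false]
4. n4.key = 20  [20]
5. n4.val = true  [true]
6. n5.cnt = true  [terminal]
7. n6.ok = false  [terminal]
8. n7.cnt = "pk"  [terminal]
9. n4.env = 7  [C.key - 13]
10. n4.cnt = false  [C.key > 20]
11. n3.tag = 18  [C.env * 2 + 4]
12. n3.fin = 4  [4]
13. n3.ok = 22  [C.env * -2 + 36]
14. n2.env = 24  [(if C.val then C.key else B.ok) + 28]
15. n2.cnt = true  [C.val == true]
16. n0.lim = true  [C.cnt == true]
17. n0.depth = "pv"  ["pv"]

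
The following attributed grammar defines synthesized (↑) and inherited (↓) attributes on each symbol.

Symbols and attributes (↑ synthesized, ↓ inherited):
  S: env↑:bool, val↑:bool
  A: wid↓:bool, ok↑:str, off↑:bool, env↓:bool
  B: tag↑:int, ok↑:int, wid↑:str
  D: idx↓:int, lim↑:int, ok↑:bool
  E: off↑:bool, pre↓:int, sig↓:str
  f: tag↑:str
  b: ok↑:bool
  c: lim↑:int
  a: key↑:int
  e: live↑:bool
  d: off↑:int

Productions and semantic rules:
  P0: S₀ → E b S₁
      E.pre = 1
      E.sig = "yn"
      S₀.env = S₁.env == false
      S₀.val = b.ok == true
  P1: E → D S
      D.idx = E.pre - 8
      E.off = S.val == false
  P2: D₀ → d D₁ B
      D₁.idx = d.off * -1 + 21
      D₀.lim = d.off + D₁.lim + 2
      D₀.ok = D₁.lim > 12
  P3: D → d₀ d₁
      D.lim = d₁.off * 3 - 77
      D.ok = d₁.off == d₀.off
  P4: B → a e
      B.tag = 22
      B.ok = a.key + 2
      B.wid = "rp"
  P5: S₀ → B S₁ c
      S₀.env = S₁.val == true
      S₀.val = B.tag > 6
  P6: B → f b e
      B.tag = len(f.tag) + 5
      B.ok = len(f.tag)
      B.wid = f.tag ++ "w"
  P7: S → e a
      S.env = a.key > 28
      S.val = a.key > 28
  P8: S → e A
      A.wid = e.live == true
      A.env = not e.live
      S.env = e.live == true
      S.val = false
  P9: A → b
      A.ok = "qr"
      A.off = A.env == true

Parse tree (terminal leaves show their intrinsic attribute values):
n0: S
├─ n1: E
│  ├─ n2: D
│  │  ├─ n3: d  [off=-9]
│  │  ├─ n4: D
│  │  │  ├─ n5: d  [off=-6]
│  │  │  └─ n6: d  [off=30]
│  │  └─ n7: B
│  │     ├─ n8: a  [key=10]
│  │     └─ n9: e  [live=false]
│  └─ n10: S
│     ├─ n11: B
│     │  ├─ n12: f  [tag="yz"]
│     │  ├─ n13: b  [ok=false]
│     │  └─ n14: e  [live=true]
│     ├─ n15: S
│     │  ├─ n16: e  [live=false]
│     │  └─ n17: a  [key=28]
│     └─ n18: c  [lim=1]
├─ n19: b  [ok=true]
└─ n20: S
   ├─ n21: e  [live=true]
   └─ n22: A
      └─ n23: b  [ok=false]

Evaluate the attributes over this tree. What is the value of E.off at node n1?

1. n1.pre = 1  [1]
2. n1.sig = "yn"  ["yn"]
3. n2.idx = -7  [E.pre - 8]
4. n3.off = -9  [terminal]
5. n4.idx = 30  [d.off * -1 + 21]
6. n5.off = -6  [terminal]
7. n6.off = 30  [terminal]
8. n4.lim = 13  [d₁.off * 3 - 77]
9. n4.ok = false  [d₁.off == d₀.off]
10. n8.key = 10  [terminal]
11. n9.live = false  [terminal]
12. n7.tag = 22  [22]
13. n7.ok = 12  [a.key + 2]
14. n7.wid = "rp"  ["rp"]
15. n2.lim = 6  [d.off + D₁.lim + 2]
16. n2.ok = true  [D₁.lim > 12]
17. n12.tag = "yz"  [terminal]
18. n13.ok = false  [terminal]
19. n14.live = true  [terminal]
20. n11.tag = 7  [len(f.tag) + 5]
21. n11.ok = 2  [len(f.tag)]
22. n11.wid = "yzw"  [f.tag ++ "w"]
23. n16.live = false  [terminal]
24. n17.key = 28  [terminal]
25. n15.env = false  [a.key > 28]
26. n15.val = false  [a.key > 28]
27. n18.lim = 1  [terminal]
28. n10.env = false  [S₁.val == true]
29. n10.val = true  [B.tag > 6]
30. n1.off = false  [S.val == false]
31. n19.ok = true  [terminal]
32. n21.live = true  [terminal]
33. n22.wid = true  [e.live == true]
34. n22.env = false  [not e.live]
35. n23.ok = false  [terminal]
36. n22.ok = "qr"  ["qr"]
37. n22.off = false  [A.env == true]
38. n20.env = true  [e.live == true]
39. n20.val = false  [false]
40. n0.env = false  [S₁.env == false]
41. n0.val = true  [b.ok == true]

false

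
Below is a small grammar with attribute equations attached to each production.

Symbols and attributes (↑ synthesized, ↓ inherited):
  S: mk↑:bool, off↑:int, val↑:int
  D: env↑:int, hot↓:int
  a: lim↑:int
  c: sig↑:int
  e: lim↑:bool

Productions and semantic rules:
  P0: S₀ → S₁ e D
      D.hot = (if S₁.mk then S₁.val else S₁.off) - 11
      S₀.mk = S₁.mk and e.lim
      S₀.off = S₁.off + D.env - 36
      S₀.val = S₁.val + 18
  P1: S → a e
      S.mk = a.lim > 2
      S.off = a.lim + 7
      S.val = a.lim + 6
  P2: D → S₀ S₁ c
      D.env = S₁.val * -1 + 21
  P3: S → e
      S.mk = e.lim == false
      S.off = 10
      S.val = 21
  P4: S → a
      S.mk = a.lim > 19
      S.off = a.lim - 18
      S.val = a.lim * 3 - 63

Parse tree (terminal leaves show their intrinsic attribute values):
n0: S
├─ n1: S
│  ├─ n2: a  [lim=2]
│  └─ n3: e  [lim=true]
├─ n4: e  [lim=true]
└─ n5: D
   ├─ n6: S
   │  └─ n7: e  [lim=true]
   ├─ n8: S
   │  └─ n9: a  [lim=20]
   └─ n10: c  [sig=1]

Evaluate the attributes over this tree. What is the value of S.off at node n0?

-3

1. n2.lim = 2  [terminal]
2. n3.lim = true  [terminal]
3. n1.mk = false  [a.lim > 2]
4. n1.off = 9  [a.lim + 7]
5. n1.val = 8  [a.lim + 6]
6. n4.lim = true  [terminal]
7. n5.hot = -2  [(if S₁.mk then S₁.val else S₁.off) - 11]
8. n7.lim = true  [terminal]
9. n6.mk = false  [e.lim == false]
10. n6.off = 10  [10]
11. n6.val = 21  [21]
12. n9.lim = 20  [terminal]
13. n8.mk = true  [a.lim > 19]
14. n8.off = 2  [a.lim - 18]
15. n8.val = -3  [a.lim * 3 - 63]
16. n10.sig = 1  [terminal]
17. n5.env = 24  [S₁.val * -1 + 21]
18. n0.mk = false  [S₁.mk and e.lim]
19. n0.off = -3  [S₁.off + D.env - 36]
20. n0.val = 26  [S₁.val + 18]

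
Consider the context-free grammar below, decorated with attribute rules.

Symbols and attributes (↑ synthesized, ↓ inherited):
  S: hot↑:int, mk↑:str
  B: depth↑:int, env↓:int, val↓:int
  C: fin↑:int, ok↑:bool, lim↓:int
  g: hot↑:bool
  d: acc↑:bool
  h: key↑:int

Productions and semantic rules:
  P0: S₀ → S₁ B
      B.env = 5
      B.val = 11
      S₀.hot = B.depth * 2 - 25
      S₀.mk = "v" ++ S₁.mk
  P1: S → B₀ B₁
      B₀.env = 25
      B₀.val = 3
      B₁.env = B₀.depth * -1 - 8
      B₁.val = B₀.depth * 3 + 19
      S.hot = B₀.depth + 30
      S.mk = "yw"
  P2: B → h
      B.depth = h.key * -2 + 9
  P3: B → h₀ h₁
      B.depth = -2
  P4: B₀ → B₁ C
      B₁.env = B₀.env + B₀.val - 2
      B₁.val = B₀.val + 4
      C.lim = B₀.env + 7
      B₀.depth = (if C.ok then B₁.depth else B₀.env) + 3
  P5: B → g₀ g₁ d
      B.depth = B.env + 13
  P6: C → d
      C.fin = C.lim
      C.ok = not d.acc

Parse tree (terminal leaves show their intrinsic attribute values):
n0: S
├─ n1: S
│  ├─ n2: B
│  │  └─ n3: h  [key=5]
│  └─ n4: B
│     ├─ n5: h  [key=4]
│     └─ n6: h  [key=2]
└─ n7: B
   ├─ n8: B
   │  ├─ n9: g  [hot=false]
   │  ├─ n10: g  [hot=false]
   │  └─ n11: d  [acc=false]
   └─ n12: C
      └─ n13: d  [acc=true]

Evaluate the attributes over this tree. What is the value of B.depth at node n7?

1. n2.env = 25  [25]
2. n2.val = 3  [3]
3. n3.key = 5  [terminal]
4. n2.depth = -1  [h.key * -2 + 9]
5. n4.env = -7  [B₀.depth * -1 - 8]
6. n4.val = 16  [B₀.depth * 3 + 19]
7. n5.key = 4  [terminal]
8. n6.key = 2  [terminal]
9. n4.depth = -2  [-2]
10. n1.hot = 29  [B₀.depth + 30]
11. n1.mk = "yw"  ["yw"]
12. n7.env = 5  [5]
13. n7.val = 11  [11]
14. n8.env = 14  [B₀.env + B₀.val - 2]
15. n8.val = 15  [B₀.val + 4]
16. n9.hot = false  [terminal]
17. n10.hot = false  [terminal]
18. n11.acc = false  [terminal]
19. n8.depth = 27  [B.env + 13]
20. n12.lim = 12  [B₀.env + 7]
21. n13.acc = true  [terminal]
22. n12.fin = 12  [C.lim]
23. n12.ok = false  [not d.acc]
24. n7.depth = 8  [(if C.ok then B₁.depth else B₀.env) + 3]
25. n0.hot = -9  [B.depth * 2 - 25]
26. n0.mk = "vyw"  ["v" ++ S₁.mk]

8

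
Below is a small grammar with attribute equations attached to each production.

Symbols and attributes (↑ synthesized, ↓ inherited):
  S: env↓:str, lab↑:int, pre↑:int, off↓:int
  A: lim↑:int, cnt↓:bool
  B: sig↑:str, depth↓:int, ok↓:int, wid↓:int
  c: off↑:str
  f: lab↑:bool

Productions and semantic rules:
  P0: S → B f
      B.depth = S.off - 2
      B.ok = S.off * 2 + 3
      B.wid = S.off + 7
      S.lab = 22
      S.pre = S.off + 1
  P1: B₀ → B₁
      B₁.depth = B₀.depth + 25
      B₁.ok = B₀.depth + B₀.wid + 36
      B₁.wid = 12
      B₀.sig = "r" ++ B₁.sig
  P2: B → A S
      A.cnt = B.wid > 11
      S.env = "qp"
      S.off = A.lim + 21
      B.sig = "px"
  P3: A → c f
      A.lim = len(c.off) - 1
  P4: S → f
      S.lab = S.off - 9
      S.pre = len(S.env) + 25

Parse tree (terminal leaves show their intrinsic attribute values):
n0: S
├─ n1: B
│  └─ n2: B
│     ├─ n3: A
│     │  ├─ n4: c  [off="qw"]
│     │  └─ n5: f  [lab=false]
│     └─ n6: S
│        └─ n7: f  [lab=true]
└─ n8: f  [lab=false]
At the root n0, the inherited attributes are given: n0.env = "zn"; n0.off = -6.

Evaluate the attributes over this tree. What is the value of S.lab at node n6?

13

1. n0.env = "zn"  [given at root]
2. n0.off = -6  [given at root]
3. n1.depth = -8  [S.off - 2]
4. n1.ok = -9  [S.off * 2 + 3]
5. n1.wid = 1  [S.off + 7]
6. n2.depth = 17  [B₀.depth + 25]
7. n2.ok = 29  [B₀.depth + B₀.wid + 36]
8. n2.wid = 12  [12]
9. n3.cnt = true  [B.wid > 11]
10. n4.off = "qw"  [terminal]
11. n5.lab = false  [terminal]
12. n3.lim = 1  [len(c.off) - 1]
13. n6.env = "qp"  ["qp"]
14. n6.off = 22  [A.lim + 21]
15. n7.lab = true  [terminal]
16. n6.lab = 13  [S.off - 9]
17. n6.pre = 27  [len(S.env) + 25]
18. n2.sig = "px"  ["px"]
19. n1.sig = "rpx"  ["r" ++ B₁.sig]
20. n8.lab = false  [terminal]
21. n0.lab = 22  [22]
22. n0.pre = -5  [S.off + 1]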